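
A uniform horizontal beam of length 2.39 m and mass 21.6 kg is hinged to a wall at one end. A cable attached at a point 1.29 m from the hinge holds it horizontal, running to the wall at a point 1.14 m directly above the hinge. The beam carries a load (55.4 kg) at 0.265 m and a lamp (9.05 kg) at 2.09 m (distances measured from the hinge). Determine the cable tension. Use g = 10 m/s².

Taking torques about the hinge:
Beam weight: 21.6 × 10 = 216 N down at 1.195 m → arm 1.195 m, τ = 216 × 1.195 = 258.1 N·m clockwise.
Load: 55.4 × 10 = 554 N down at 0.265 m → arm 0.265 m, τ = 554 × 0.265 = 146.8 N·m clockwise.
Lamp: 9.05 × 10 = 90.5 N down at 2.09 m → arm 2.09 m, τ = 90.5 × 2.09 = 189.1 N·m clockwise.
Total clockwise load moment = 594 N·m.
The cable tension T acts at 1.29 m; only its component perpendicular to the beam, T sinθ, produces torque. sinθ = h/√(h²+d²) = 1.14/√(1.14²+1.29²) = 0.6622.
Balancing moments: T × 1.29 × 0.6622 = 594, giving T = 594 / 0.8542 = 695 N.

T ≈ 695 N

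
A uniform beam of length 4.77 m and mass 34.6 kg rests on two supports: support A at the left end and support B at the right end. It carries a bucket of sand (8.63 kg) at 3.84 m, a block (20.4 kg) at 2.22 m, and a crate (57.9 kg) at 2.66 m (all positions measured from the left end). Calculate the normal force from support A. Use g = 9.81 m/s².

Choose support B as the axis so its reaction then has zero moment arm.
Beam weight: 34.6 × 9.81 = 339.4 N down at 2.385 m → arm 2.385 m, τ = 339.4 × 2.385 = 809.5 N·m counterclockwise.
Bucket of sand: 8.63 × 9.81 = 84.66 N down at 3.84 m → arm 0.93 m, τ = 84.66 × 0.93 = 78.73 N·m counterclockwise.
Block: 20.4 × 9.81 = 200.1 N down at 2.22 m → arm 2.55 m, τ = 200.1 × 2.55 = 510.3 N·m counterclockwise.
Crate: 57.9 × 9.81 = 568 N down at 2.66 m → arm 2.11 m, τ = 568 × 2.11 = 1198 N·m counterclockwise.
Net load moment about support B = 2597 N·m counterclockwise.
Reaction R at support A is upward at 0 m, arm 4.77 m → moment R × 4.77 clockwise.
Στ = 0 ⇒ R × 4.77 = 2597 ⇒ R = 544 N.

R_A ≈ 544 N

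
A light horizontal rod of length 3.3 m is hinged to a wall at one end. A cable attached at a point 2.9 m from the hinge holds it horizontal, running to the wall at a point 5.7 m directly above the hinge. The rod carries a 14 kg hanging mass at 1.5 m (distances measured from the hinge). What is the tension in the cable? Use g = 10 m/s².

Choose the hinge as the axis so the unknown hinge reaction has zero arm there.
Hanging mass: 14 × 10 = 140 N down at 1.5 m → arm 1.5 m, τ = 140 × 1.5 = 210 N·m clockwise.
Total clockwise load moment = 210 N·m.
The cable tension T acts at 2.9 m; only its component perpendicular to the rod, T sinθ, produces torque. sinθ = h/√(h²+d²) = 5.7/√(5.7²+2.9²) = 0.8913.
Setting net torque to zero: T × 2.9 × 0.8913 = 210 → T = 210 / 2.585 = 81.2 N.

T ≈ 81.2 N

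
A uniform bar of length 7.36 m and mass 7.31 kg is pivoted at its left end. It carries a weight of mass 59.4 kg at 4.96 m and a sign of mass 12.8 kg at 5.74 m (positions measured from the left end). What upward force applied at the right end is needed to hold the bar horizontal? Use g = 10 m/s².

F ≈ 537 N

Taking torques about the left end:
Beam weight: 7.31 × 10 = 73.1 N down at 3.68 m → arm 3.68 m, τ = 73.1 × 3.68 = 269 N·m clockwise.
Weight: 59.4 × 10 = 594 N down at 4.96 m → arm 4.96 m, τ = 594 × 4.96 = 2946 N·m clockwise.
Sign: 12.8 × 10 = 128 N down at 5.74 m → arm 5.74 m, τ = 128 × 5.74 = 734.7 N·m clockwise.
Net moment of the loads = 3950 N·m clockwise.
The upward force F acts at the right end, arm 7.36 m, giving F × 7.36 counterclockwise.
Setting net torque to zero: F × 7.36 = 3950 → F = 3950 / 7.36 = 537 N.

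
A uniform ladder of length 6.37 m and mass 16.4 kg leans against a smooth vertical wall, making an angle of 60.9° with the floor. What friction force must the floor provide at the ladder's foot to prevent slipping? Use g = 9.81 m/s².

Taking torques about the foot of the ladder:
Ladder weight 16.4×9.81 = 160.9 N acts at 3.185 m along the ladder; its horizontal arm is 3.185·cos60.9° = 1.549 m → τ = 249.2 N·m clockwise.
Wall normal N acts horizontally at the top; its moment arm is the height L sinθ = 6.37·sin60.9° = 5.566 m, counterclockwise.
Balancing moments: N × 5.566 = 249.2, giving N = 44.8 N.
ΣFx = 0: friction at the foot balances the wall's push, so f = N_wall = 44.8 N.

f ≈ 44.8 N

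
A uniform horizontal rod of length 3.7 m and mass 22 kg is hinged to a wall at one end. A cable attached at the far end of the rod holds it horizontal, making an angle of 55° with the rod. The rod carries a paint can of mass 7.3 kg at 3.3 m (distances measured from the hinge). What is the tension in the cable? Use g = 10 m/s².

T ≈ 214 N

Take moments about the hinge.
Beam weight: 22 × 10 = 220 N down at 1.85 m → arm 1.85 m, τ = 220 × 1.85 = 407 N·m clockwise.
Paint can: 7.3 × 10 = 73 N down at 3.3 m → arm 3.3 m, τ = 73 × 3.3 = 240.9 N·m clockwise.
Total clockwise load moment = 647.9 N·m.
The cable tension T acts at 3.7 m; only its component perpendicular to the rod, T sinθ, produces torque. sin 55° = 0.8192.
Setting net torque to zero: T × 3.7 × 0.8192 = 647.9 → T = 647.9 / 3.031 = 214 N.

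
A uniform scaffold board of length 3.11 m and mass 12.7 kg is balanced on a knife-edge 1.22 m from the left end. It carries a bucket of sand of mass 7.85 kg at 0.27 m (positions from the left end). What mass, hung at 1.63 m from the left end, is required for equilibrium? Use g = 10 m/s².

Sum moments about the knife-edge (at 1.22 m from the left end) (the support reaction has zero arm there).
Beam weight: 12.7 × 10 = 127 N down at 1.555 m → arm 0.335 m, τ = 127 × 0.335 = 42.55 N·m clockwise.
Bucket of sand: 7.85 × 10 = 78.5 N down at 0.27 m → arm 0.95 m, τ = 78.5 × 0.95 = 74.58 N·m counterclockwise.
Net moment of known loads = 32.03 N·m counterclockwise.
An unknown mass m at 1.63 m has arm 0.41 m; its moment is m·g·0.41 clockwise.
Balancing moments: m × 10 × 0.41 = 32.03, giving m = 32.03 / (10 × 0.41) = 7.81 kg.

m ≈ 7.81 kg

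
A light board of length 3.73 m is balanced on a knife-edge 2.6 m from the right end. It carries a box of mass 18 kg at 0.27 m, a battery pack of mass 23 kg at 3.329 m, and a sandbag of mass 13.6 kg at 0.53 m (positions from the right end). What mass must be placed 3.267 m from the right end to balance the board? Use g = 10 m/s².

m ≈ 79.9 kg

About the knife-edge (at 2.6 m from the right end):
Box: 18 × 10 = 180 N down at 0.27 m → arm 2.33 m, τ = 180 × 2.33 = 419.4 N·m clockwise.
Battery pack: 23 × 10 = 230 N down at 3.329 m → arm 0.729 m, τ = 230 × 0.729 = 167.7 N·m counterclockwise.
Sandbag: 13.6 × 10 = 136 N down at 0.53 m → arm 2.07 m, τ = 136 × 2.07 = 281.5 N·m clockwise.
Net moment of known loads = 533.2 N·m clockwise.
An unknown mass m at 3.267 m has arm 0.667 m; its moment is m·g·0.667 counterclockwise.
For rotational equilibrium, m × 10 × 0.667 = 533.2, so m = 533.2 / (10 × 0.667) = 79.9 kg.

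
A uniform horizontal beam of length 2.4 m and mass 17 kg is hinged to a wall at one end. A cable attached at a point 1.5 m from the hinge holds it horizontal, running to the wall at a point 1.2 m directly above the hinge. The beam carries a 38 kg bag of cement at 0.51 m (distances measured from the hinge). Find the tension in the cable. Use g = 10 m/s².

T ≈ 425 N

Taking torques about the hinge:
Beam weight: 17 × 10 = 170 N down at 1.2 m → arm 1.2 m, τ = 170 × 1.2 = 204 N·m clockwise.
Bag of cement: 38 × 10 = 380 N down at 0.51 m → arm 0.51 m, τ = 380 × 0.51 = 193.8 N·m clockwise.
Total clockwise load moment = 397.8 N·m.
The cable tension T acts at 1.5 m; only its component perpendicular to the beam, T sinθ, produces torque. sinθ = h/√(h²+d²) = 1.2/√(1.2²+1.5²) = 0.6247.
Setting net torque to zero: T × 1.5 × 0.6247 = 397.8 → T = 397.8 / 0.9371 = 425 N.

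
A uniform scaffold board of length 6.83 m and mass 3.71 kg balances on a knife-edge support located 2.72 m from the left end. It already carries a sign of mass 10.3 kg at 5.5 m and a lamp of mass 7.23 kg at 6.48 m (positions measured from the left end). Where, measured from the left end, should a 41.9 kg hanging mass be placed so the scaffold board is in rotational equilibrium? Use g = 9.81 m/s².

x ≈ 1.33 m from the left end

Taking torques about the knife-edge support (at 2.72 m from the left end):
Beam weight: 3.71 × 9.81 = 36.4 N down at 3.415 m → arm 0.695 m, τ = 36.4 × 0.695 = 25.3 N·m clockwise.
Sign: 10.3 × 9.81 = 101 N down at 5.5 m → arm 2.78 m, τ = 101 × 2.78 = 280.8 N·m clockwise.
Lamp: 7.23 × 9.81 = 70.93 N down at 6.48 m → arm 3.76 m, τ = 70.93 × 3.76 = 266.7 N·m clockwise.
Net moment of existing loads = 572.8 N·m clockwise.
The hanging mass weighs 41.9 × 9.81 = 411 N and must supply an equal counterclockwise moment, so its lever arm about the knife-edge support is 572.8 / 411 = 1.39 m.
That puts it at 2.72 − 1.39 = 1.33 m from the left end.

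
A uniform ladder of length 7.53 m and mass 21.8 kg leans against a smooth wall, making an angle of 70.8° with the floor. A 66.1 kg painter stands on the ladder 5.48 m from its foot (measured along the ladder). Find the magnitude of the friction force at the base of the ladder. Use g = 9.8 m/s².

Sum moments about the foot of the ladder (the floor normal and friction both act there and drop out).
Ladder weight 21.8×9.8 = 213.6 N acts at 3.765 m along the ladder; its horizontal arm is 3.765·cos70.8° = 1.238 m → τ = 264.4 N·m clockwise.
Painter: 66.1×9.8 = 647.8 N at 5.48 m → arm 1.802 m → τ = 1167 N·m clockwise.
Wall normal N acts horizontally at the top; its moment arm is the height L sinθ = 7.53·sin70.8° = 7.111 m, counterclockwise.
Στ = 0 ⇒ N × 7.111 = 1431 ⇒ N = 201 N.
ΣFx = 0: friction at the foot balances the wall's push, so f = N_wall = 201 N.

f ≈ 201 N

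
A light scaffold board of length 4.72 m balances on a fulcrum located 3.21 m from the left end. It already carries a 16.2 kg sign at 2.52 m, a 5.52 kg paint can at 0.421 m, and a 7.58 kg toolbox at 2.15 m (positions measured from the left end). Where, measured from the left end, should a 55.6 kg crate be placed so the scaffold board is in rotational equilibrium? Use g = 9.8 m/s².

Choose the fulcrum (at 3.21 m from the left end) as the axis so the support reaction has zero arm there.
Sign: 16.2 × 9.8 = 158.8 N down at 2.52 m → arm 0.69 m, τ = 158.8 × 0.69 = 109.6 N·m counterclockwise.
Paint can: 5.52 × 9.8 = 54.1 N down at 0.421 m → arm 2.789 m, τ = 54.1 × 2.789 = 150.9 N·m counterclockwise.
Toolbox: 7.58 × 9.8 = 74.28 N down at 2.15 m → arm 1.06 m, τ = 74.28 × 1.06 = 78.74 N·m counterclockwise.
Net moment of existing loads = 339.2 N·m counterclockwise.
The crate weighs 55.6 × 9.8 = 544.9 N and must supply an equal clockwise moment, so its lever arm about the fulcrum is 339.2 / 544.9 = 0.622 m.
That puts it at 3.21 + 0.622 = 3.83 m from the left end.

x ≈ 3.83 m from the left end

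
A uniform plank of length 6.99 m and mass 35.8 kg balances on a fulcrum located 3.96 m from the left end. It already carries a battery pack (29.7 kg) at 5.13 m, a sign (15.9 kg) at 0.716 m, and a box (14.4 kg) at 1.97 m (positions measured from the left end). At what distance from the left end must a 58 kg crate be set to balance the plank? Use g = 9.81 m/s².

Taking torques about the fulcrum (at 3.96 m from the left end):
Beam weight: 35.8 × 9.81 = 351.2 N down at 3.495 m → arm 0.465 m, τ = 351.2 × 0.465 = 163.3 N·m counterclockwise.
Battery pack: 29.7 × 9.81 = 291.4 N down at 5.13 m → arm 1.17 m, τ = 291.4 × 1.17 = 340.9 N·m clockwise.
Sign: 15.9 × 9.81 = 156 N down at 0.716 m → arm 3.244 m, τ = 156 × 3.244 = 506.1 N·m counterclockwise.
Box: 14.4 × 9.81 = 141.3 N down at 1.97 m → arm 1.99 m, τ = 141.3 × 1.99 = 281.2 N·m counterclockwise.
Net moment of existing loads = 609.7 N·m counterclockwise.
The crate weighs 58 × 9.81 = 569 N and must supply an equal clockwise moment, so its lever arm about the fulcrum is 609.7 / 569 = 1.07 m.
That puts it at 3.96 + 1.07 = 5.03 m from the left end.

x ≈ 5.03 m from the left end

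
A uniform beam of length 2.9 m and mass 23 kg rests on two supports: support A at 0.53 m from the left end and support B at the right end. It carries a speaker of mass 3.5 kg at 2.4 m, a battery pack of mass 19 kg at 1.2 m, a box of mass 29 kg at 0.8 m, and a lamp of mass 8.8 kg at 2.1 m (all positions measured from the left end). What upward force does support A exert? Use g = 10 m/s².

R_A ≈ 571 N

Taking torques about support B:
Beam weight: 23 × 10 = 230 N down at 1.45 m → arm 1.45 m, τ = 230 × 1.45 = 333.5 N·m counterclockwise.
Speaker: 3.5 × 10 = 35 N down at 2.4 m → arm 0.5 m, τ = 35 × 0.5 = 17.5 N·m counterclockwise.
Battery pack: 19 × 10 = 190 N down at 1.2 m → arm 1.7 m, τ = 190 × 1.7 = 323 N·m counterclockwise.
Box: 29 × 10 = 290 N down at 0.8 m → arm 2.1 m, τ = 290 × 2.1 = 609 N·m counterclockwise.
Lamp: 8.8 × 10 = 88 N down at 2.1 m → arm 0.8 m, τ = 88 × 0.8 = 70.4 N·m counterclockwise.
Net load moment about support B = 1353 N·m counterclockwise.
Reaction R at support A is upward at 0.53 m, arm 2.37 m → moment R × 2.37 clockwise.
Balancing moments: R × 2.37 = 1353, giving R = 571 N.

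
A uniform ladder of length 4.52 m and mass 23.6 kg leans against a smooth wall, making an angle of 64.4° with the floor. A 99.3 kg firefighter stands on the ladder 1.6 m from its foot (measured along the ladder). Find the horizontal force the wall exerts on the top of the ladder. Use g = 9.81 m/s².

N_wall ≈ 221 N

Taking torques about the foot of the ladder:
Ladder weight 23.6×9.81 = 231.5 N acts at 2.26 m along the ladder; its horizontal arm is 2.26·cos64.4° = 0.9765 m → τ = 226.1 N·m clockwise.
Firefighter: 99.3×9.81 = 974.1 N at 1.6 m → arm 0.6913 m → τ = 673.4 N·m clockwise.
Wall normal N acts horizontally at the top; its moment arm is the height L sinθ = 4.52·sin64.4° = 4.076 m, counterclockwise.
Setting net torque to zero: N × 4.076 = 899.5 → N = 221 N.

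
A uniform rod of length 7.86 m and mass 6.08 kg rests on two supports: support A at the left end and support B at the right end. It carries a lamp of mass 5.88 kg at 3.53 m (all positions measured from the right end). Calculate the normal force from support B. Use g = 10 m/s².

R_B ≈ 62.8 N

Sum moments about support A (its reaction then has zero moment arm).
Beam weight: 6.08 × 10 = 60.8 N down at 3.93 m → arm 3.93 m, τ = 60.8 × 3.93 = 238.9 N·m clockwise.
Lamp: 5.88 × 10 = 58.8 N down at 3.53 m → arm 4.33 m, τ = 58.8 × 4.33 = 254.6 N·m clockwise.
Net load moment about support A = 493.5 N·m clockwise.
Reaction R at support B is upward at 0 m, arm 7.86 m → moment R × 7.86 counterclockwise.
Setting net torque to zero: R × 7.86 = 493.5 → R = 62.8 N.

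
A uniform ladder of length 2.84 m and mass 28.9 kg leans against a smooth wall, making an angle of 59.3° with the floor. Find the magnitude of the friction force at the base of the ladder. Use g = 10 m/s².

Take moments about the foot of the ladder.
Ladder weight 28.9×10 = 289 N acts at 1.42 m along the ladder; its horizontal arm is 1.42·cos59.3° = 0.725 m → τ = 209.5 N·m clockwise.
Wall normal N acts horizontally at the top; its moment arm is the height L sinθ = 2.84·sin59.3° = 2.442 m, counterclockwise.
Balancing moments: N × 2.442 = 209.5, giving N = 85.8 N.
ΣFx = 0: friction at the foot balances the wall's push, so f = N_wall = 85.8 N.

f ≈ 85.8 N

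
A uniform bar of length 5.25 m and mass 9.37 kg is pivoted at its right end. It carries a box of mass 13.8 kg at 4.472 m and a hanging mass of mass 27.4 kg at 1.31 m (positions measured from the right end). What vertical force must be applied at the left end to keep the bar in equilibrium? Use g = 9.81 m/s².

F ≈ 228 N

Taking torques about the right end:
Beam weight: 9.37 × 9.81 = 91.92 N down at 2.625 m → arm 2.625 m, τ = 91.92 × 2.625 = 241.3 N·m counterclockwise.
Box: 13.8 × 9.81 = 135.4 N down at 4.472 m → arm 4.472 m, τ = 135.4 × 4.472 = 605.5 N·m counterclockwise.
Hanging mass: 27.4 × 9.81 = 268.8 N down at 1.31 m → arm 1.31 m, τ = 268.8 × 1.31 = 352.1 N·m counterclockwise.
Net moment of the loads = 1199 N·m counterclockwise.
The upward force F acts at the left end, arm 5.25 m, giving F × 5.25 clockwise.
For rotational equilibrium, F × 5.25 = 1199, so F = 1199 / 5.25 = 228 N.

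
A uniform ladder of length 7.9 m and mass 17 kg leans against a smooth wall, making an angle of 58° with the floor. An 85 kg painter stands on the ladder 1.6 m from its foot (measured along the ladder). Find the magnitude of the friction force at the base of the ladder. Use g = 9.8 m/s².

Taking torques about the foot of the ladder:
Ladder weight 17×9.8 = 166.6 N acts at 3.95 m along the ladder; its horizontal arm is 3.95·cos58° = 2.093 m → τ = 348.7 N·m clockwise.
Painter: 85×9.8 = 833 N at 1.6 m → arm 0.8479 m → τ = 706.3 N·m clockwise.
Wall normal N acts horizontally at the top; its moment arm is the height L sinθ = 7.9·sin58° = 6.7 m, counterclockwise.
For rotational equilibrium, N × 6.7 = 1055, so N = 157 N.
ΣFx = 0: friction at the foot balances the wall's push, so f = N_wall = 157 N.

f ≈ 157 N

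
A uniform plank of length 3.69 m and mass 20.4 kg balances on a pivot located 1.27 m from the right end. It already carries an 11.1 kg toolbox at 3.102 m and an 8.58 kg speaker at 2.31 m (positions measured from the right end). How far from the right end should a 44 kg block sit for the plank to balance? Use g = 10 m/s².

Sum moments about the pivot (at 1.27 m from the right end) (the support reaction has zero arm there).
Beam weight: 20.4 × 10 = 204 N down at 1.845 m → arm 0.575 m, τ = 204 × 0.575 = 117.3 N·m counterclockwise.
Toolbox: 11.1 × 10 = 111 N down at 3.102 m → arm 1.832 m, τ = 111 × 1.832 = 203.4 N·m counterclockwise.
Speaker: 8.58 × 10 = 85.8 N down at 2.31 m → arm 1.04 m, τ = 85.8 × 1.04 = 89.23 N·m counterclockwise.
Net moment of existing loads = 409.9 N·m counterclockwise.
The block weighs 44 × 10 = 440 N and must supply an equal clockwise moment, so its lever arm about the pivot is 409.9 / 440 = 0.932 m.
That puts it at 1.27 − 0.932 = 0.338 m from the right end.

x ≈ 0.338 m from the right end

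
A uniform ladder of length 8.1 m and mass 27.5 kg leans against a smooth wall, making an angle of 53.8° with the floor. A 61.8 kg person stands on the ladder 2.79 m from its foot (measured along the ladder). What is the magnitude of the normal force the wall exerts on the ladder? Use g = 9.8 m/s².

N_wall ≈ 251 N

Sum moments about the foot of the ladder (the floor normal and friction both act there and drop out).
Ladder weight 27.5×9.8 = 269.5 N acts at 4.05 m along the ladder; its horizontal arm is 4.05·cos53.8° = 2.392 m → τ = 644.6 N·m clockwise.
Person: 61.8×9.8 = 605.6 N at 2.79 m → arm 1.648 m → τ = 998 N·m clockwise.
Wall normal N acts horizontally at the top; its moment arm is the height L sinθ = 8.1·sin53.8° = 6.536 m, counterclockwise.
Setting net torque to zero: N × 6.536 = 1643 → N = 251 N.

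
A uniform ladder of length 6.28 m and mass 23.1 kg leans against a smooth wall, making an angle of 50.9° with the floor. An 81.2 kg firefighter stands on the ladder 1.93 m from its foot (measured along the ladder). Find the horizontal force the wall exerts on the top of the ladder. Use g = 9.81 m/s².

Choose the foot of the ladder as the axis so the floor normal and friction both act there and drop out.
Ladder weight 23.1×9.81 = 226.6 N acts at 3.14 m along the ladder; its horizontal arm is 3.14·cos50.9° = 1.98 m → τ = 448.7 N·m clockwise.
Firefighter: 81.2×9.81 = 796.6 N at 1.93 m → arm 1.217 m → τ = 969.5 N·m clockwise.
Wall normal N acts horizontally at the top; its moment arm is the height L sinθ = 6.28·sin50.9° = 4.874 m, counterclockwise.
For rotational equilibrium, N × 4.874 = 1418, so N = 291 N.

N_wall ≈ 291 N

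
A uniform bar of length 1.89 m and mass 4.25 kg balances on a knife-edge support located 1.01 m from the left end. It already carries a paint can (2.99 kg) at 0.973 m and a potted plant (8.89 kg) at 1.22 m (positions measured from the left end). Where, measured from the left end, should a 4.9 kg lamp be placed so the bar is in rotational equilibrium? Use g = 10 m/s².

x ≈ 0.708 m from the left end

About the knife-edge support (at 1.01 m from the left end):
Beam weight: 4.25 × 10 = 42.5 N down at 0.945 m → arm 0.065 m, τ = 42.5 × 0.065 = 2.763 N·m counterclockwise.
Paint can: 2.99 × 10 = 29.9 N down at 0.973 m → arm 0.037 m, τ = 29.9 × 0.037 = 1.106 N·m counterclockwise.
Potted plant: 8.89 × 10 = 88.9 N down at 1.22 m → arm 0.21 m, τ = 88.9 × 0.21 = 18.67 N·m clockwise.
Net moment of existing loads = 14.8 N·m clockwise.
The lamp weighs 4.9 × 10 = 49 N and must supply an equal counterclockwise moment, so its lever arm about the knife-edge support is 14.8 / 49 = 0.302 m.
That puts it at 1.01 − 0.302 = 0.708 m from the left end.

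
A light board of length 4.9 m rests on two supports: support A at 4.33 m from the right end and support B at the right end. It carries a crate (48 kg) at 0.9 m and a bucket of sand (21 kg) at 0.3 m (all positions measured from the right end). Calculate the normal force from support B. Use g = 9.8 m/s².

R_B ≈ 564 N

Taking torques about support A:
Crate: 48 × 9.8 = 470.4 N down at 0.9 m → arm 3.43 m, τ = 470.4 × 3.43 = 1613 N·m clockwise.
Bucket of sand: 21 × 9.8 = 205.8 N down at 0.3 m → arm 4.03 m, τ = 205.8 × 4.03 = 829.4 N·m clockwise.
Net load moment about support A = 2442 N·m clockwise.
Reaction R at support B is upward at 0 m, arm 4.33 m → moment R × 4.33 counterclockwise.
Balancing moments: R × 4.33 = 2442, giving R = 564 N.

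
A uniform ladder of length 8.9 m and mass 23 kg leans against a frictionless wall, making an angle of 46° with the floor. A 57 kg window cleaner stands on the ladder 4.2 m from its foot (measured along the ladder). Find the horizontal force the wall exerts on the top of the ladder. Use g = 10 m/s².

Sum moments about the foot of the ladder (the floor normal and friction both act there and drop out).
Ladder weight 23×10 = 230 N acts at 4.45 m along the ladder; its horizontal arm is 4.45·cos46° = 3.091 m → τ = 710.9 N·m clockwise.
Window cleaner: 57×10 = 570 N at 4.2 m → arm 2.918 m → τ = 1663 N·m clockwise.
Wall normal N acts horizontally at the top; its moment arm is the height L sinθ = 8.9·sin46° = 6.402 m, counterclockwise.
Στ = 0 ⇒ N × 6.402 = 2374 ⇒ N = 371 N.

N_wall ≈ 371 N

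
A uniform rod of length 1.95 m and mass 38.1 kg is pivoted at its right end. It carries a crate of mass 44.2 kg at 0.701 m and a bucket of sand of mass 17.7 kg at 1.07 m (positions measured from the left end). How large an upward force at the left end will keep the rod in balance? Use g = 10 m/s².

F ≈ 553 N

Choose the right end as the axis so the unknown pivot reaction has zero arm there.
Beam weight: 38.1 × 10 = 381 N down at 0.975 m → arm 0.975 m, τ = 381 × 0.975 = 371.5 N·m counterclockwise.
Crate: 44.2 × 10 = 442 N down at 0.701 m → arm 1.249 m, τ = 442 × 1.249 = 552.1 N·m counterclockwise.
Bucket of sand: 17.7 × 10 = 177 N down at 1.07 m → arm 0.88 m, τ = 177 × 0.88 = 155.8 N·m counterclockwise.
Net moment of the loads = 1079 N·m counterclockwise.
The upward force F acts at the left end, arm 1.95 m, giving F × 1.95 clockwise.
For rotational equilibrium, F × 1.95 = 1079, so F = 1079 / 1.95 = 553 N.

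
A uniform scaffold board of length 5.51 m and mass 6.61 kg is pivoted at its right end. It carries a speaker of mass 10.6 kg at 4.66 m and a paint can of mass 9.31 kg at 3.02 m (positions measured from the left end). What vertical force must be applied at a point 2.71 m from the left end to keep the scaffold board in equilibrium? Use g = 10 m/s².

Sum moments about the right end (the unknown pivot reaction has zero arm there).
Beam weight: 6.61 × 10 = 66.1 N down at 2.755 m → arm 2.755 m, τ = 66.1 × 2.755 = 182.1 N·m counterclockwise.
Speaker: 10.6 × 10 = 106 N down at 4.66 m → arm 0.85 m, τ = 106 × 0.85 = 90.1 N·m counterclockwise.
Paint can: 9.31 × 10 = 93.1 N down at 3.02 m → arm 2.49 m, τ = 93.1 × 2.49 = 231.8 N·m counterclockwise.
Net moment of the loads = 504 N·m counterclockwise.
The upward force F acts at a point 2.71 m from the left end, arm 2.8 m, giving F × 2.8 clockwise.
For rotational equilibrium, F × 2.8 = 504, so F = 504 / 2.8 = 180 N.

F ≈ 180 N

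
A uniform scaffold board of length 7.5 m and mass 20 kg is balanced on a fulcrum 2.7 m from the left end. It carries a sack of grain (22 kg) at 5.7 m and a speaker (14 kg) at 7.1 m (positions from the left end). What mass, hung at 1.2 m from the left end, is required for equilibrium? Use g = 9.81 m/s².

Taking torques about the fulcrum (at 2.7 m from the left end):
Beam weight: 20 × 9.81 = 196.2 N down at 3.75 m → arm 1.05 m, τ = 196.2 × 1.05 = 206 N·m clockwise.
Sack of grain: 22 × 9.81 = 215.8 N down at 5.7 m → arm 3 m, τ = 215.8 × 3 = 647.4 N·m clockwise.
Speaker: 14 × 9.81 = 137.3 N down at 7.1 m → arm 4.4 m, τ = 137.3 × 4.4 = 604.1 N·m clockwise.
Net moment of known loads = 1458 N·m clockwise.
An unknown mass m at 1.2 m has arm 1.5 m; its moment is m·g·1.5 counterclockwise.
Στ = 0 ⇒ m × 9.81 × 1.5 = 1458 ⇒ m = 1458 / (9.81 × 1.5) = 99.1 kg.

m ≈ 99.1 kg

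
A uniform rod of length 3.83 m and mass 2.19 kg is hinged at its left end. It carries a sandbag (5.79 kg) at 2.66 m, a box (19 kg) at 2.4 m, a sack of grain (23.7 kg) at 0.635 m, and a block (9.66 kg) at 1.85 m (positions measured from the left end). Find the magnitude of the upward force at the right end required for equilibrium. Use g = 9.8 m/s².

F ≈ 251 N

Choose the left end as the axis so the unknown pivot reaction has zero arm there.
Beam weight: 2.19 × 9.8 = 21.46 N down at 1.915 m → arm 1.915 m, τ = 21.46 × 1.915 = 41.1 N·m clockwise.
Sandbag: 5.79 × 9.8 = 56.74 N down at 2.66 m → arm 2.66 m, τ = 56.74 × 2.66 = 150.9 N·m clockwise.
Box: 19 × 9.8 = 186.2 N down at 2.4 m → arm 2.4 m, τ = 186.2 × 2.4 = 446.9 N·m clockwise.
Sack of grain: 23.7 × 9.8 = 232.3 N down at 0.635 m → arm 0.635 m, τ = 232.3 × 0.635 = 147.5 N·m clockwise.
Block: 9.66 × 9.8 = 94.67 N down at 1.85 m → arm 1.85 m, τ = 94.67 × 1.85 = 175.1 N·m clockwise.
Net moment of the loads = 961.5 N·m clockwise.
The upward force F acts at the right end, arm 3.83 m, giving F × 3.83 counterclockwise.
Στ = 0 ⇒ F × 3.83 = 961.5 ⇒ F = 961.5 / 3.83 = 251 N.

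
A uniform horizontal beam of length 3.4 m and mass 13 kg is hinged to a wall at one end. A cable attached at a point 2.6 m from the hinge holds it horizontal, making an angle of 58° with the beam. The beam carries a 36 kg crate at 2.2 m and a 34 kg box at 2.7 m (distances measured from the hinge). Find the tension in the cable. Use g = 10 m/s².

T ≈ 876 N

Take moments about the hinge.
Beam weight: 13 × 10 = 130 N down at 1.7 m → arm 1.7 m, τ = 130 × 1.7 = 221 N·m clockwise.
Crate: 36 × 10 = 360 N down at 2.2 m → arm 2.2 m, τ = 360 × 2.2 = 792 N·m clockwise.
Box: 34 × 10 = 340 N down at 2.7 m → arm 2.7 m, τ = 340 × 2.7 = 918 N·m clockwise.
Total clockwise load moment = 1931 N·m.
The cable tension T acts at 2.6 m; only its component perpendicular to the beam, T sinθ, produces torque. sin 58° = 0.848.
Στ = 0 ⇒ T × 2.6 × 0.848 = 1931 ⇒ T = 1931 / 2.205 = 876 N.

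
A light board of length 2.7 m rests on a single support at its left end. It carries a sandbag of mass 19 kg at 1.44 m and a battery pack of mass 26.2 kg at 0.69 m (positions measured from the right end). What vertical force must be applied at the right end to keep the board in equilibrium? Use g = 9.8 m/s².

Taking torques about the left end:
Sandbag: 19 × 9.8 = 186.2 N down at 1.44 m → arm 1.26 m, τ = 186.2 × 1.26 = 234.6 N·m clockwise.
Battery pack: 26.2 × 9.8 = 256.8 N down at 0.69 m → arm 2.01 m, τ = 256.8 × 2.01 = 516.2 N·m clockwise.
Net moment of the loads = 750.8 N·m clockwise.
The upward force F acts at the right end, arm 2.7 m, giving F × 2.7 counterclockwise.
Στ = 0 ⇒ F × 2.7 = 750.8 ⇒ F = 750.8 / 2.7 = 278 N.

F ≈ 278 N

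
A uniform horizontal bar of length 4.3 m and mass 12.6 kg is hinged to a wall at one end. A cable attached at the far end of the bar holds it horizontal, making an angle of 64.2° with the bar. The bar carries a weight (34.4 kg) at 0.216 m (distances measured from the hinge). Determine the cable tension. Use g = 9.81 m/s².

Sum moments about the hinge (the unknown hinge reaction has zero arm there).
Beam weight: 12.6 × 9.81 = 123.6 N down at 2.15 m → arm 2.15 m, τ = 123.6 × 2.15 = 265.7 N·m clockwise.
Weight: 34.4 × 9.81 = 337.5 N down at 0.216 m → arm 0.216 m, τ = 337.5 × 0.216 = 72.9 N·m clockwise.
Total clockwise load moment = 338.6 N·m.
The cable tension T acts at 4.3 m; only its component perpendicular to the bar, T sinθ, produces torque. sin 64.2° = 0.9003.
Balancing moments: T × 4.3 × 0.9003 = 338.6, giving T = 338.6 / 3.871 = 87.5 N.

T ≈ 87.5 N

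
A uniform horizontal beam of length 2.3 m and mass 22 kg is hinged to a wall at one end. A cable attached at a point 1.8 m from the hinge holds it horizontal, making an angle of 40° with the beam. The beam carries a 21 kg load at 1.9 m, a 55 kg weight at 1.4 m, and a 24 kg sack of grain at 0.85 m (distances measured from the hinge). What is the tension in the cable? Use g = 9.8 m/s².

T ≈ 1380 N

Taking torques about the hinge:
Beam weight: 22 × 9.8 = 215.6 N down at 1.15 m → arm 1.15 m, τ = 215.6 × 1.15 = 247.9 N·m clockwise.
Load: 21 × 9.8 = 205.8 N down at 1.9 m → arm 1.9 m, τ = 205.8 × 1.9 = 391 N·m clockwise.
Weight: 55 × 9.8 = 539 N down at 1.4 m → arm 1.4 m, τ = 539 × 1.4 = 754.6 N·m clockwise.
Sack of grain: 24 × 9.8 = 235.2 N down at 0.85 m → arm 0.85 m, τ = 235.2 × 0.85 = 199.9 N·m clockwise.
Total clockwise load moment = 1593 N·m.
The cable tension T acts at 1.8 m; only its component perpendicular to the beam, T sinθ, produces torque. sin 40° = 0.6428.
Στ = 0 ⇒ T × 1.8 × 0.6428 = 1593 ⇒ T = 1593 / 1.157 = 1380 N.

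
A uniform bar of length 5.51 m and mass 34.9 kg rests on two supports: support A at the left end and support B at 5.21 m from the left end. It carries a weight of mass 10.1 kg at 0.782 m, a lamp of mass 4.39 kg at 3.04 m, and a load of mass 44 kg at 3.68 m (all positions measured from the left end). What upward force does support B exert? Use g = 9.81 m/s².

Sum moments about support A (its reaction then has zero moment arm).
Beam weight: 34.9 × 9.81 = 342.4 N down at 2.755 m → arm 2.755 m, τ = 342.4 × 2.755 = 943.3 N·m clockwise.
Weight: 10.1 × 9.81 = 99.08 N down at 0.782 m → arm 0.782 m, τ = 99.08 × 0.782 = 77.48 N·m clockwise.
Lamp: 4.39 × 9.81 = 43.07 N down at 3.04 m → arm 3.04 m, τ = 43.07 × 3.04 = 130.9 N·m clockwise.
Load: 44 × 9.81 = 431.6 N down at 3.68 m → arm 3.68 m, τ = 431.6 × 3.68 = 1588 N·m clockwise.
Net load moment about support A = 2740 N·m clockwise.
Reaction R at support B is upward at 5.21 m, arm 5.21 m → moment R × 5.21 counterclockwise.
For rotational equilibrium, R × 5.21 = 2740, so R = 526 N.

R_B ≈ 526 N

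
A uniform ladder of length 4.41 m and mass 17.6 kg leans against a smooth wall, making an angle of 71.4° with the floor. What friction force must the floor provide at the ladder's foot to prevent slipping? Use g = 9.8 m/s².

Taking torques about the foot of the ladder:
Ladder weight 17.6×9.8 = 172.5 N acts at 2.205 m along the ladder; its horizontal arm is 2.205·cos71.4° = 0.7033 m → τ = 121.3 N·m clockwise.
Wall normal N acts horizontally at the top; its moment arm is the height L sinθ = 4.41·sin71.4° = 4.18 m, counterclockwise.
Setting net torque to zero: N × 4.18 = 121.3 → N = 29 N.
ΣFx = 0: friction at the foot balances the wall's push, so f = N_wall = 29 N.

f ≈ 29 N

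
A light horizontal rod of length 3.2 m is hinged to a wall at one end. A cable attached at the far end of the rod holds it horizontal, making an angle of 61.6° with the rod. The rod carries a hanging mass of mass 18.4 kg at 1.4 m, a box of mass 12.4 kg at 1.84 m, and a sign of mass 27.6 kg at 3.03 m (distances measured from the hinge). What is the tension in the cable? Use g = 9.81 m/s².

Choose the hinge as the axis so the unknown hinge reaction has zero arm there.
Hanging mass: 18.4 × 9.81 = 180.5 N down at 1.4 m → arm 1.4 m, τ = 180.5 × 1.4 = 252.7 N·m clockwise.
Box: 12.4 × 9.81 = 121.6 N down at 1.84 m → arm 1.84 m, τ = 121.6 × 1.84 = 223.7 N·m clockwise.
Sign: 27.6 × 9.81 = 270.8 N down at 3.03 m → arm 3.03 m, τ = 270.8 × 3.03 = 820.5 N·m clockwise.
Total clockwise load moment = 1297 N·m.
The cable tension T acts at 3.2 m; only its component perpendicular to the rod, T sinθ, produces torque. sin 61.6° = 0.8796.
Balancing moments: T × 3.2 × 0.8796 = 1297, giving T = 1297 / 2.815 = 461 N.

T ≈ 461 N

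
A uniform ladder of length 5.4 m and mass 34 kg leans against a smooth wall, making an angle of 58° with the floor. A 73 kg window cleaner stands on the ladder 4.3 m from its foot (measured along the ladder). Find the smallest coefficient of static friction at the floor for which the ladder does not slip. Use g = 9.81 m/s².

Sum moments about the foot of the ladder (the floor normal and friction both act there and drop out).
Ladder weight 34×9.81 = 333.5 N acts at 2.7 m along the ladder; its horizontal arm is 2.7·cos58° = 1.431 m → τ = 477.2 N·m clockwise.
Window cleaner: 73×9.81 = 716.1 N at 4.3 m → arm 2.279 m → τ = 1632 N·m clockwise.
Wall normal N acts horizontally at the top; its moment arm is the height L sinθ = 5.4·sin58° = 4.579 m, counterclockwise.
Setting net torque to zero: N × 4.579 = 2109 → N = 460.6 N.
ΣFx = 0 ⇒ f = N_wall = 460.6 N. ΣFy = 0 ⇒ N_floor = 1050 N.
μ_min = f / N_floor = 460.6 / 1050 = 0.439.

μ_min ≈ 0.439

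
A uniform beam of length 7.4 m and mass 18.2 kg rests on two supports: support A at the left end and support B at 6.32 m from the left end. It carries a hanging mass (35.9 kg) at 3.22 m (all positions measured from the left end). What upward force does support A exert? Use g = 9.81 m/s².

Taking torques about support B:
Beam weight: 18.2 × 9.81 = 178.5 N down at 3.7 m → arm 2.62 m, τ = 178.5 × 2.62 = 467.7 N·m counterclockwise.
Hanging mass: 35.9 × 9.81 = 352.2 N down at 3.22 m → arm 3.1 m, τ = 352.2 × 3.1 = 1092 N·m counterclockwise.
Net load moment about support B = 1560 N·m counterclockwise.
Reaction R at support A is upward at 0 m, arm 6.32 m → moment R × 6.32 clockwise.
Balancing moments: R × 6.32 = 1560, giving R = 247 N.

R_A ≈ 247 N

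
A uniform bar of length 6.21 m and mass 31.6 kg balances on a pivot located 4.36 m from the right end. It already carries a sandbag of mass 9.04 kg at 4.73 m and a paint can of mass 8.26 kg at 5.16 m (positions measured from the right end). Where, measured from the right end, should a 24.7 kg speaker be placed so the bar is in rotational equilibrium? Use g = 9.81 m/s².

About the pivot (at 4.36 m from the right end):
Beam weight: 31.6 × 9.81 = 310 N down at 3.105 m → arm 1.255 m, τ = 310 × 1.255 = 389 N·m clockwise.
Sandbag: 9.04 × 9.81 = 88.68 N down at 4.73 m → arm 0.37 m, τ = 88.68 × 0.37 = 32.81 N·m counterclockwise.
Paint can: 8.26 × 9.81 = 81.03 N down at 5.16 m → arm 0.8 m, τ = 81.03 × 0.8 = 64.82 N·m counterclockwise.
Net moment of existing loads = 291.4 N·m clockwise.
The speaker weighs 24.7 × 9.81 = 242.3 N and must supply an equal counterclockwise moment, so its lever arm about the pivot is 291.4 / 242.3 = 1.2 m.
That puts it at 4.36 + 1.2 = 5.56 m from the right end.

x ≈ 5.56 m from the right end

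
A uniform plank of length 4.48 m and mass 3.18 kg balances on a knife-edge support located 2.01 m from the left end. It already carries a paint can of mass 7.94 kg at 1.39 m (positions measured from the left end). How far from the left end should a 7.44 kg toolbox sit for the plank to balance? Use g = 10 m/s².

Take moments about the knife-edge support (at 2.01 m from the left end).
Beam weight: 3.18 × 10 = 31.8 N down at 2.24 m → arm 0.23 m, τ = 31.8 × 0.23 = 7.314 N·m clockwise.
Paint can: 7.94 × 10 = 79.4 N down at 1.39 m → arm 0.62 m, τ = 79.4 × 0.62 = 49.23 N·m counterclockwise.
Net moment of existing loads = 41.92 N·m counterclockwise.
The toolbox weighs 7.44 × 10 = 74.4 N and must supply an equal clockwise moment, so its lever arm about the knife-edge support is 41.92 / 74.4 = 0.563 m.
That puts it at 2.01 + 0.563 = 2.57 m from the left end.

x ≈ 2.57 m from the left end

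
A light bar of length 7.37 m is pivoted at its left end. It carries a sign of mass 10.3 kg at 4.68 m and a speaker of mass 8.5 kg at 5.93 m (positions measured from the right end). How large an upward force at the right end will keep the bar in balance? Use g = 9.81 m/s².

F ≈ 53.2 N

Taking torques about the left end:
Sign: 10.3 × 9.81 = 101 N down at 4.68 m → arm 2.69 m, τ = 101 × 2.69 = 271.7 N·m clockwise.
Speaker: 8.5 × 9.81 = 83.39 N down at 5.93 m → arm 1.44 m, τ = 83.39 × 1.44 = 120.1 N·m clockwise.
Net moment of the loads = 391.8 N·m clockwise.
The upward force F acts at the right end, arm 7.37 m, giving F × 7.37 counterclockwise.
Balancing moments: F × 7.37 = 391.8, giving F = 391.8 / 7.37 = 53.2 N.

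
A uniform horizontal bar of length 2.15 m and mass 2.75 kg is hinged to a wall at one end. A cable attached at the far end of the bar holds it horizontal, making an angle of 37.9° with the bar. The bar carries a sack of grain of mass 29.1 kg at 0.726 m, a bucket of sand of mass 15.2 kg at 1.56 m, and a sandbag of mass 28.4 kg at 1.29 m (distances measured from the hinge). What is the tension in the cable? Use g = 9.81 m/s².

T ≈ 627 N

Take moments about the hinge.
Beam weight: 2.75 × 9.81 = 26.98 N down at 1.075 m → arm 1.075 m, τ = 26.98 × 1.075 = 29 N·m clockwise.
Sack of grain: 29.1 × 9.81 = 285.5 N down at 0.726 m → arm 0.726 m, τ = 285.5 × 0.726 = 207.3 N·m clockwise.
Bucket of sand: 15.2 × 9.81 = 149.1 N down at 1.56 m → arm 1.56 m, τ = 149.1 × 1.56 = 232.6 N·m clockwise.
Sandbag: 28.4 × 9.81 = 278.6 N down at 1.29 m → arm 1.29 m, τ = 278.6 × 1.29 = 359.4 N·m clockwise.
Total clockwise load moment = 828.3 N·m.
The cable tension T acts at 2.15 m; only its component perpendicular to the bar, T sinθ, produces torque. sin 37.9° = 0.6143.
Balancing moments: T × 2.15 × 0.6143 = 828.3, giving T = 828.3 / 1.321 = 627 N.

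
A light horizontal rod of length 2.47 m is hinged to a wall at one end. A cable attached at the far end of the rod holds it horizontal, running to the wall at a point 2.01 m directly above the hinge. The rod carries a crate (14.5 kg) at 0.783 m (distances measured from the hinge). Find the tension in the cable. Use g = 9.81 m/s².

T ≈ 71.4 N

About the hinge:
Crate: 14.5 × 9.81 = 142.2 N down at 0.783 m → arm 0.783 m, τ = 142.2 × 0.783 = 111.3 N·m clockwise.
Total clockwise load moment = 111.3 N·m.
The cable tension T acts at 2.47 m; only its component perpendicular to the rod, T sinθ, produces torque. sinθ = h/√(h²+d²) = 2.01/√(2.01²+2.47²) = 0.6312.
Balancing moments: T × 2.47 × 0.6312 = 111.3, giving T = 111.3 / 1.559 = 71.4 N.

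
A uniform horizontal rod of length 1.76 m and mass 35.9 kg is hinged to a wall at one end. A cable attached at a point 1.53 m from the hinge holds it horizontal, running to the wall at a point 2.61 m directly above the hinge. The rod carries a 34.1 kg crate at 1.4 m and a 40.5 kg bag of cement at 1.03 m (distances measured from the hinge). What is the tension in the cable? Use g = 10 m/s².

T ≈ 917 N

Sum moments about the hinge (the unknown hinge reaction has zero arm there).
Beam weight: 35.9 × 10 = 359 N down at 0.88 m → arm 0.88 m, τ = 359 × 0.88 = 315.9 N·m clockwise.
Crate: 34.1 × 10 = 341 N down at 1.4 m → arm 1.4 m, τ = 341 × 1.4 = 477.4 N·m clockwise.
Bag of cement: 40.5 × 10 = 405 N down at 1.03 m → arm 1.03 m, τ = 405 × 1.03 = 417.2 N·m clockwise.
Total clockwise load moment = 1210 N·m.
The cable tension T acts at 1.53 m; only its component perpendicular to the rod, T sinθ, produces torque. sinθ = h/√(h²+d²) = 2.61/√(2.61²+1.53²) = 0.8627.
For rotational equilibrium, T × 1.53 × 0.8627 = 1210, so T = 1210 / 1.32 = 917 N.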